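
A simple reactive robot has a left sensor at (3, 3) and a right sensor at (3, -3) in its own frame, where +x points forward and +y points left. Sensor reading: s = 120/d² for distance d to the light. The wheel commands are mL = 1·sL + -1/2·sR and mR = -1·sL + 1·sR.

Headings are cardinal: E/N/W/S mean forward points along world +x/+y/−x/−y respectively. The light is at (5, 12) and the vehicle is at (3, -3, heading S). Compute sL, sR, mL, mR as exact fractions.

left sensor world pos  = (6, -6); dL² = 325
right sensor world pos = (0, -6); dR² = 349
sL = 120/325 = 24/65
sR = 120/349 = 120/349
mL = 1·sL + -1/2·sR = 4476/22685
mR = -1·sL + 1·sR = -576/22685

24/65 120/349 4476/22685 -576/22685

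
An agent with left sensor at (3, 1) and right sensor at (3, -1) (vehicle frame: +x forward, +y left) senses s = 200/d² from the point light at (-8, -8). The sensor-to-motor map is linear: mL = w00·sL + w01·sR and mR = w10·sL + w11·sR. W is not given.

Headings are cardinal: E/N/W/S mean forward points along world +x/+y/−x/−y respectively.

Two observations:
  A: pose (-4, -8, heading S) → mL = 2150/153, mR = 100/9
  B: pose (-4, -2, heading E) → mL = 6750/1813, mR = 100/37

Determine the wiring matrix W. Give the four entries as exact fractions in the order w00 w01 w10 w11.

obs A: pose=(-4,-8,S) → sL=100/17, sR=100/9, mL=2150/153, mR=100/9
obs B: pose=(-4,-2,E) → sL=100/49, sR=100/37, mL=6750/1813, mR=100/37
sensor matrix S = [[100/17, 100/9], [100/49, 100/37]]; det S = -1880000/277389
solve [mL_A; mL_B] = S·[w00; w01] and [mR_A; mR_B] = S·[w10; w11]:
  w00 = 1/2, w01 = 1, w10 = 0, w11 = 1

1/2 1 0 1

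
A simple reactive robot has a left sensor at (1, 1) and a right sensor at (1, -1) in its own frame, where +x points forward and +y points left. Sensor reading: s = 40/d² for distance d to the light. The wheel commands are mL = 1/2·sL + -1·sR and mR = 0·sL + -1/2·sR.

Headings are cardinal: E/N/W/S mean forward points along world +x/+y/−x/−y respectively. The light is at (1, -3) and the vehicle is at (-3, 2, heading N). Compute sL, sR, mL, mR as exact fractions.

40/61 8/9 -308/549 -4/9

left sensor world pos  = (-4, 3); dL² = 61
right sensor world pos = (-2, 3); dR² = 45
sL = 40/61 = 40/61
sR = 40/45 = 8/9
mL = 1/2·sL + -1·sR = -308/549
mR = 0·sL + -1/2·sR = -4/9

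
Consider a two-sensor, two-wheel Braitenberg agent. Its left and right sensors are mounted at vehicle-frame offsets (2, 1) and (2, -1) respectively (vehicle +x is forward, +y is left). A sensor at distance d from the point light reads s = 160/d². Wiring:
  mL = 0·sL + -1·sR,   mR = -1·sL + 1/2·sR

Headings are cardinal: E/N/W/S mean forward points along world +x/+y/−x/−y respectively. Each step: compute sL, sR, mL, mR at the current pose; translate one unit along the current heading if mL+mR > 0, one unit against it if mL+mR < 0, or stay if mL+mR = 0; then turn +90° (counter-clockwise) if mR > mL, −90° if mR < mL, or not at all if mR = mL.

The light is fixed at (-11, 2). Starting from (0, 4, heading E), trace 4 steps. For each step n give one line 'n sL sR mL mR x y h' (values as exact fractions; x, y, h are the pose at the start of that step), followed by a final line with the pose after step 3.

0 80/89 16/17 -16/17 -648/1513 0 4 E
1 160/97 160/137 -160/137 -14160/13289 -1 4 N
2 5/2 40/17 -40/17 -45/34 -1 3 W
3 32/29 160/101 -160/101 -912/2929 0 3 S
final 0 4 E

n=0: pose=(0,4,E); sL=80/89, sR=16/17; mL=-16/17, mR=-648/1513; mL+mR=-2072/1513 → advance -1; mR−mL=776/1513 → turn +1·90°
n=1: pose=(-1,4,N); sL=160/97, sR=160/137; mL=-160/137, mR=-14160/13289; mL+mR=-29680/13289 → advance -1; mR−mL=1360/13289 → turn +1·90°
n=2: pose=(-1,3,W); sL=5/2, sR=40/17; mL=-40/17, mR=-45/34; mL+mR=-125/34 → advance -1; mR−mL=35/34 → turn +1·90°
n=3: pose=(0,3,S); sL=32/29, sR=160/101; mL=-160/101, mR=-912/2929; mL+mR=-5552/2929 → advance -1; mR−mL=3728/2929 → turn +1·90°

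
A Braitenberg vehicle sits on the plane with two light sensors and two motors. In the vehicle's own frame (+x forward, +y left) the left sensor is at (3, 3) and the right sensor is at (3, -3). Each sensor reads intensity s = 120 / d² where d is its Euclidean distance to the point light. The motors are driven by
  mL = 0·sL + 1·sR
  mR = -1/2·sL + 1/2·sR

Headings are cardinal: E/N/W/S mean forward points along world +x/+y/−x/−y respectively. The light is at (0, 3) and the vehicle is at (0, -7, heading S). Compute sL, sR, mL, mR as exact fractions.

60/89 60/89 60/89 0

left sensor world pos  = (3, -10); dL² = 178
right sensor world pos = (-3, -10); dR² = 178
sL = 120/178 = 60/89
sR = 120/178 = 60/89
mL = 0·sL + 1·sR = 60/89
mR = -1/2·sL + 1/2·sR = 0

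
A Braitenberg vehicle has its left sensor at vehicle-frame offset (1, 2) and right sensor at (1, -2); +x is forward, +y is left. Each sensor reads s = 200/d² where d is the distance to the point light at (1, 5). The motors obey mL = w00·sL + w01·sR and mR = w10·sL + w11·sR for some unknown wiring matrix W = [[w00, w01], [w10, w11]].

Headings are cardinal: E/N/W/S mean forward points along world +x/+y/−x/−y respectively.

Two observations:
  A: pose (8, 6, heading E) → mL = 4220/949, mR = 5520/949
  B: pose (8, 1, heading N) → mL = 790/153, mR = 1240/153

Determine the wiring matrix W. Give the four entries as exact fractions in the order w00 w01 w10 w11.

obs A: pose=(8,6,E) → sL=200/73, sR=40/13, mL=4220/949, mR=5520/949
obs B: pose=(8,1,N) → sL=100/17, sR=20/9, mL=790/153, mR=1240/153
sensor matrix S = [[200/73, 40/13], [100/17, 20/9]]; det S = -1744000/145197
solve [mL_A; mL_B] = S·[w00; w01] and [mR_A; mR_B] = S·[w10; w11]:
  w00 = 1/2, w01 = 1, w10 = 1, w11 = 1

1/2 1 1 1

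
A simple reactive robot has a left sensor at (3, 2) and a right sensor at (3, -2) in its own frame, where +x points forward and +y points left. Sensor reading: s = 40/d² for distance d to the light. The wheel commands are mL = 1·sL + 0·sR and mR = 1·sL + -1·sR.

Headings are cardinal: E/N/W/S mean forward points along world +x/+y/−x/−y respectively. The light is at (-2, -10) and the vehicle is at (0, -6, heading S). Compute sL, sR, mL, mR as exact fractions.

40/17 40 40/17 -640/17

left sensor world pos  = (2, -9); dL² = 17
right sensor world pos = (-2, -9); dR² = 1
sL = 40/17 = 40/17
sR = 40/1 = 40
mL = 1·sL + 0·sR = 40/17
mR = 1·sL + -1·sR = -640/17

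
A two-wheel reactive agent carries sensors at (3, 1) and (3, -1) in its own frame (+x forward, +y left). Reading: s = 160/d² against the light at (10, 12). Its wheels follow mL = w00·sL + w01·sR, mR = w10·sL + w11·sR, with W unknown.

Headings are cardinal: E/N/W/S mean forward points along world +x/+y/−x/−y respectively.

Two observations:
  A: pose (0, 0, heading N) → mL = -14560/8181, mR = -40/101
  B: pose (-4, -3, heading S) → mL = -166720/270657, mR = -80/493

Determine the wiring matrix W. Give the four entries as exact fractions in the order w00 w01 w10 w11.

-1 -1 -1/2 0

obs A: pose=(0,0,N) → sL=80/101, sR=80/81, mL=-14560/8181, mR=-40/101
obs B: pose=(-4,-3,S) → sL=160/493, sR=160/549, mL=-166720/270657, mR=-80/493
sensor matrix S = [[80/101, 80/81], [160/493, 160/549]]; det S = -22067200/246027213
solve [mL_A; mL_B] = S·[w00; w01] and [mR_A; mR_B] = S·[w10; w11]:
  w00 = -1, w01 = -1, w10 = -1/2, w11 = 0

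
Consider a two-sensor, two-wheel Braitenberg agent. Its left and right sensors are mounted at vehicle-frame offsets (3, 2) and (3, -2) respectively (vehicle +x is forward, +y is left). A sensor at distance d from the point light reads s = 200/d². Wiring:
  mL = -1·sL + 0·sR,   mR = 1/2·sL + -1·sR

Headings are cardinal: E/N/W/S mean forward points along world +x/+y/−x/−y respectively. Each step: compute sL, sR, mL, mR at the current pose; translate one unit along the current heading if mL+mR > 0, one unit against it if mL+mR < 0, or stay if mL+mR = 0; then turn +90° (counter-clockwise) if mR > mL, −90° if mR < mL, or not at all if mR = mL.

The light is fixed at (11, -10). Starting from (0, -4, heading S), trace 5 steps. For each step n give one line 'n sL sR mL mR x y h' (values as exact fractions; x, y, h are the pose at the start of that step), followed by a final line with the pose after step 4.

0 20/9 100/89 -20/9 -10/801 0 -4 S
1 40/29 200/89 -40/29 -4020/2581 0 -3 E
2 50/29 50/53 -50/29 -125/1537 -1 -3 S
3 200/181 200/117 -200/181 -24500/21177 -1 -2 E
4 100/73 4/5 -100/73 -42/365 -2 -2 S
final -2 -1 E

n=0: pose=(0,-4,S); sL=20/9, sR=100/89; mL=-20/9, mR=-10/801; mL+mR=-1790/801 → advance -1; mR−mL=590/267 → turn +1·90°
n=1: pose=(0,-3,E); sL=40/29, sR=200/89; mL=-40/29, mR=-4020/2581; mL+mR=-7580/2581 → advance -1; mR−mL=-460/2581 → turn -1·90°
n=2: pose=(-1,-3,S); sL=50/29, sR=50/53; mL=-50/29, mR=-125/1537; mL+mR=-2775/1537 → advance -1; mR−mL=2525/1537 → turn +1·90°
n=3: pose=(-1,-2,E); sL=200/181, sR=200/117; mL=-200/181, mR=-24500/21177; mL+mR=-47900/21177 → advance -1; mR−mL=-1100/21177 → turn -1·90°
n=4: pose=(-2,-2,S); sL=100/73, sR=4/5; mL=-100/73, mR=-42/365; mL+mR=-542/365 → advance -1; mR−mL=458/365 → turn +1·90°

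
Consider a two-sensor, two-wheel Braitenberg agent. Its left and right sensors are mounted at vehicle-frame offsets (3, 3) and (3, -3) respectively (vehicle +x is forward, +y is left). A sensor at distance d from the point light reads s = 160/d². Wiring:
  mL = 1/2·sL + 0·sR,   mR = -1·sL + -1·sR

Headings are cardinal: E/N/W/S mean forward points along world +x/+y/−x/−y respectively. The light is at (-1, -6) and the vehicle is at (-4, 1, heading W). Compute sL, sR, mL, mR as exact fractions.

left sensor world pos  = (-7, -2); dL² = 52
right sensor world pos = (-7, 4); dR² = 136
sL = 160/52 = 40/13
sR = 160/136 = 20/17
mL = 1/2·sL + 0·sR = 20/13
mR = -1·sL + -1·sR = -940/221

40/13 20/17 20/13 -940/221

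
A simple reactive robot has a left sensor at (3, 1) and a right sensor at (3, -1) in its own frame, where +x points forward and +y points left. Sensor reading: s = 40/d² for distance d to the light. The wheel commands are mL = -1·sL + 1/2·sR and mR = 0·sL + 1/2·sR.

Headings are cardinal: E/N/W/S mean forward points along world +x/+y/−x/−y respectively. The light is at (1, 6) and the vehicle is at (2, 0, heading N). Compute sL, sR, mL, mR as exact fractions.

left sensor world pos  = (1, 3); dL² = 9
right sensor world pos = (3, 3); dR² = 13
sL = 40/9 = 40/9
sR = 40/13 = 40/13
mL = -1·sL + 1/2·sR = -340/117
mR = 0·sL + 1/2·sR = 20/13

40/9 40/13 -340/117 20/13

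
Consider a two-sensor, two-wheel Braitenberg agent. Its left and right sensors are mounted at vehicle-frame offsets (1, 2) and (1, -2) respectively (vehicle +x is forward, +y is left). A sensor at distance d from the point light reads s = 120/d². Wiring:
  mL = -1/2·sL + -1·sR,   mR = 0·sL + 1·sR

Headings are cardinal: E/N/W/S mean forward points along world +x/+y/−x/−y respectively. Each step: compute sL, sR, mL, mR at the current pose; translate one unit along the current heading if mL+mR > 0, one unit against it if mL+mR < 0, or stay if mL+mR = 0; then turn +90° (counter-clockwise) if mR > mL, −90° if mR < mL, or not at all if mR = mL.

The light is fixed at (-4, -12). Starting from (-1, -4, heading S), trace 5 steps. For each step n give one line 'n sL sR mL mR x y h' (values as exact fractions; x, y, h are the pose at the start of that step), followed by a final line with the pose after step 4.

n=0: pose=(-1,-4,S); sL=60/37, sR=12/5; mL=-594/185, mR=12/5; mL+mR=-30/37 → advance -1; mR−mL=1038/185 → turn +1·90°
n=1: pose=(-1,-3,E); sL=120/137, sR=24/13; mL=-4068/1781, mR=24/13; mL+mR=-60/137 → advance -1; mR−mL=7356/1781 → turn +1·90°
n=2: pose=(-2,-3,N); sL=6/5, sR=30/29; mL=-237/145, mR=30/29; mL+mR=-3/5 → advance -1; mR−mL=387/145 → turn +1·90°
n=3: pose=(-2,-4,W); sL=120/37, sR=120/101; mL=-10500/3737, mR=120/101; mL+mR=-60/37 → advance -1; mR−mL=14940/3737 → turn +1·90°
n=4: pose=(-1,-4,S); sL=60/37, sR=12/5; mL=-594/185, mR=12/5; mL+mR=-30/37 → advance -1; mR−mL=1038/185 → turn +1·90°

0 60/37 12/5 -594/185 12/5 -1 -4 S
1 120/137 24/13 -4068/1781 24/13 -1 -3 E
2 6/5 30/29 -237/145 30/29 -2 -3 N
3 120/37 120/101 -10500/3737 120/101 -2 -4 W
4 60/37 12/5 -594/185 12/5 -1 -4 S
final -1 -3 E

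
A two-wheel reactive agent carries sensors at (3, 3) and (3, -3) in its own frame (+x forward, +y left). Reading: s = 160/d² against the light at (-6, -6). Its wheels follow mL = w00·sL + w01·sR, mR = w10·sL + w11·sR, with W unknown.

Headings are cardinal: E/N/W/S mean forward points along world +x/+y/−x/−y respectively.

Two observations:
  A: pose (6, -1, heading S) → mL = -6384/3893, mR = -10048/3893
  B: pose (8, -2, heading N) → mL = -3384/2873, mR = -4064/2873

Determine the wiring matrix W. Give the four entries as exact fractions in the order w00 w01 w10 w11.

-1 -1/2 -1 -1

obs A: pose=(6,-1,S) → sL=160/229, sR=32/17, mL=-6384/3893, mR=-10048/3893
obs B: pose=(8,-2,N) → sL=16/17, sR=80/169, mL=-3384/2873, mR=-4064/2873
sensor matrix S = [[160/229, 32/17], [16/17, 80/169]]; det S = -16115712/11184589
solve [mL_A; mL_B] = S·[w00; w01] and [mR_A; mR_B] = S·[w10; w11]:
  w00 = -1, w01 = -1/2, w10 = -1, w11 = -1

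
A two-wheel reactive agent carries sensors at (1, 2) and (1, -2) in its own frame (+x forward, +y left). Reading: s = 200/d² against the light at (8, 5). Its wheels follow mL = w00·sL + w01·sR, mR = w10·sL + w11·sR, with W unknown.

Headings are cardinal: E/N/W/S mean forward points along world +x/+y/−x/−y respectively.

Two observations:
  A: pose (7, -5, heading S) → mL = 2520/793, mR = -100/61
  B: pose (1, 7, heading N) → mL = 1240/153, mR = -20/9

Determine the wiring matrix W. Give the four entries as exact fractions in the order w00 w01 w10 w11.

1 1 -1 0

obs A: pose=(7,-5,S) → sL=100/61, sR=20/13, mL=2520/793, mR=-100/61
obs B: pose=(1,7,N) → sL=20/9, sR=100/17, mL=1240/153, mR=-20/9
sensor matrix S = [[100/61, 20/13], [20/9, 100/17]]; det S = 755200/121329
solve [mL_A; mL_B] = S·[w00; w01] and [mR_A; mR_B] = S·[w10; w11]:
  w00 = 1, w01 = 1, w10 = -1, w11 = 0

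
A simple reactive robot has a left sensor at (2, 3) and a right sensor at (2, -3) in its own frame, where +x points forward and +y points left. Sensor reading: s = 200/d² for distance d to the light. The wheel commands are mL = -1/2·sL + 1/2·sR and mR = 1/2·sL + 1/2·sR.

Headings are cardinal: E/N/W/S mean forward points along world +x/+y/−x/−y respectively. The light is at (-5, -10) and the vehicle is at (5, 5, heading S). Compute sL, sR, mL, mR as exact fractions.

100/169 100/109 3000/18421 13900/18421

left sensor world pos  = (8, 3); dL² = 338
right sensor world pos = (2, 3); dR² = 218
sL = 200/338 = 100/169
sR = 200/218 = 100/109
mL = -1/2·sL + 1/2·sR = 3000/18421
mR = 1/2·sL + 1/2·sR = 13900/18421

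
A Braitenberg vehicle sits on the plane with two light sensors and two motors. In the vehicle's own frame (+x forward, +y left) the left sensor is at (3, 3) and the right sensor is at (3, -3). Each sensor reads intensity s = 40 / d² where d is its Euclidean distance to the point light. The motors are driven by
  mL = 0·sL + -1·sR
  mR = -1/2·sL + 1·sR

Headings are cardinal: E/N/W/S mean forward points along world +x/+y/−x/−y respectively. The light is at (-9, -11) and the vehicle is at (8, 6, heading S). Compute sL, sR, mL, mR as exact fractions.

left sensor world pos  = (11, 3); dL² = 596
right sensor world pos = (5, 3); dR² = 392
sL = 40/596 = 10/149
sR = 40/392 = 5/49
mL = 0·sL + -1·sR = -5/49
mR = -1/2·sL + 1·sR = 500/7301

10/149 5/49 -5/49 500/7301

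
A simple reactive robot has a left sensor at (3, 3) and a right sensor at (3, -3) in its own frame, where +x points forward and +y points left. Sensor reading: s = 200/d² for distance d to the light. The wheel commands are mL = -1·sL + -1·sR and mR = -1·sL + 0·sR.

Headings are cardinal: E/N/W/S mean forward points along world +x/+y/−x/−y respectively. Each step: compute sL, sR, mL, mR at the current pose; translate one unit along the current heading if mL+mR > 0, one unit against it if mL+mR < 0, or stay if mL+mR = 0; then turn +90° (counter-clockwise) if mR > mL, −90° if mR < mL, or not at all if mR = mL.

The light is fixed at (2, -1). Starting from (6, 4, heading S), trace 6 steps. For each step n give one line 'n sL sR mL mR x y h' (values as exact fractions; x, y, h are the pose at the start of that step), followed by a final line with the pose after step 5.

n=0: pose=(6,4,S); sL=200/53, sR=40; mL=-2320/53, mR=-200/53; mL+mR=-2520/53 → advance -1; mR−mL=40 → turn +1·90°
n=1: pose=(6,5,E); sL=20/13, sR=100/29; mL=-1880/377, mR=-20/13; mL+mR=-2460/377 → advance -1; mR−mL=100/29 → turn +1·90°
n=2: pose=(5,5,N); sL=200/81, sR=200/117; mL=-4400/1053, mR=-200/81; mL+mR=-7000/1053 → advance -1; mR−mL=200/117 → turn +1·90°
n=3: pose=(5,4,W); sL=50, sR=25/8; mL=-425/8, mR=-50; mL+mR=-825/8 → advance -1; mR−mL=25/8 → turn +1·90°
n=4: pose=(6,4,S); sL=200/53, sR=40; mL=-2320/53, mR=-200/53; mL+mR=-2520/53 → advance -1; mR−mL=40 → turn +1·90°
n=5: pose=(6,5,E); sL=20/13, sR=100/29; mL=-1880/377, mR=-20/13; mL+mR=-2460/377 → advance -1; mR−mL=100/29 → turn +1·90°

0 200/53 40 -2320/53 -200/53 6 4 S
1 20/13 100/29 -1880/377 -20/13 6 5 E
2 200/81 200/117 -4400/1053 -200/81 5 5 N
3 50 25/8 -425/8 -50 5 4 W
4 200/53 40 -2320/53 -200/53 6 4 S
5 20/13 100/29 -1880/377 -20/13 6 5 E
final 5 5 N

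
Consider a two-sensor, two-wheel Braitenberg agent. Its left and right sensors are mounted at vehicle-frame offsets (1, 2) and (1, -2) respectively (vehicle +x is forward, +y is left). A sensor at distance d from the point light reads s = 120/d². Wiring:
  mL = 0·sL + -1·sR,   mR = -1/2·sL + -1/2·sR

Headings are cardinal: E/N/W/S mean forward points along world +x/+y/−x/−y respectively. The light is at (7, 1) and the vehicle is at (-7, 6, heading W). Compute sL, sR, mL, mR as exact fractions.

20/39 60/137 -60/137 -2540/5343

left sensor world pos  = (-8, 4); dL² = 234
right sensor world pos = (-8, 8); dR² = 274
sL = 120/234 = 20/39
sR = 120/274 = 60/137
mL = 0·sL + -1·sR = -60/137
mR = -1/2·sL + -1/2·sR = -2540/5343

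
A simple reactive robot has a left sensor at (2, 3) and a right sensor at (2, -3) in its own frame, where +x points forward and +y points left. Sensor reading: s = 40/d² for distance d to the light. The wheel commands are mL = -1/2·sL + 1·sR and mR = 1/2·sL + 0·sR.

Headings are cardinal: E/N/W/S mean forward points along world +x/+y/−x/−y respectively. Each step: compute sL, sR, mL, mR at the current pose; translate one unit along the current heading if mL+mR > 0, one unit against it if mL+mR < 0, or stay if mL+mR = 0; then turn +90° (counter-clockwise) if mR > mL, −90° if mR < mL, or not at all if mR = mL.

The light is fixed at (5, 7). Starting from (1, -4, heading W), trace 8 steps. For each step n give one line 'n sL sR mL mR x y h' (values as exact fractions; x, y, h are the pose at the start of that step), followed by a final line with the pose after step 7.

0 5/29 2/5 91/290 5/58 1 -4 W
1 8/29 8/17 164/493 4/29 0 -4 N
2 20/29 20/89 -310/2581 10/29 0 -3 E
3 40/113 8/13 644/1469 20/113 1 -3 N
4 1 10/37 -17/74 1/2 1 -2 E
5 8/17 40/49 484/833 4/17 2 -2 N
6 20/13 20/61 -350/793 10/13 2 -1 E
7 40/61 40/37 1700/2257 20/61 3 -1 N
final 3 0 E

n=0: pose=(1,-4,W); sL=5/29, sR=2/5; mL=91/290, mR=5/58; mL+mR=2/5 → advance +1; mR−mL=-33/145 → turn -1·90°
n=1: pose=(0,-4,N); sL=8/29, sR=8/17; mL=164/493, mR=4/29; mL+mR=8/17 → advance +1; mR−mL=-96/493 → turn -1·90°
n=2: pose=(0,-3,E); sL=20/29, sR=20/89; mL=-310/2581, mR=10/29; mL+mR=20/89 → advance +1; mR−mL=1200/2581 → turn +1·90°
n=3: pose=(1,-3,N); sL=40/113, sR=8/13; mL=644/1469, mR=20/113; mL+mR=8/13 → advance +1; mR−mL=-384/1469 → turn -1·90°
n=4: pose=(1,-2,E); sL=1, sR=10/37; mL=-17/74, mR=1/2; mL+mR=10/37 → advance +1; mR−mL=27/37 → turn +1·90°
n=5: pose=(2,-2,N); sL=8/17, sR=40/49; mL=484/833, mR=4/17; mL+mR=40/49 → advance +1; mR−mL=-288/833 → turn -1·90°
n=6: pose=(2,-1,E); sL=20/13, sR=20/61; mL=-350/793, mR=10/13; mL+mR=20/61 → advance +1; mR−mL=960/793 → turn +1·90°
n=7: pose=(3,-1,N); sL=40/61, sR=40/37; mL=1700/2257, mR=20/61; mL+mR=40/37 → advance +1; mR−mL=-960/2257 → turn -1·90°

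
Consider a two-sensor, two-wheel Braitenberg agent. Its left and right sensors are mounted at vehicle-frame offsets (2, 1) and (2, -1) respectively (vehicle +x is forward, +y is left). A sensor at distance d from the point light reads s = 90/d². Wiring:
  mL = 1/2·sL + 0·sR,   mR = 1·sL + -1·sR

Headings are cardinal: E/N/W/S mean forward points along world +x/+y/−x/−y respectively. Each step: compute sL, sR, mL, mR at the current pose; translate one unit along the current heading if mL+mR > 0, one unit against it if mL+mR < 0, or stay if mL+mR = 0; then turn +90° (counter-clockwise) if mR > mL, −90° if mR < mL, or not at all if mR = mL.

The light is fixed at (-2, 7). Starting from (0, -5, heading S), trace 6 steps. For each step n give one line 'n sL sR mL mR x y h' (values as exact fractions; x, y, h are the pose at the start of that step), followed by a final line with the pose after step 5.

n=0: pose=(0,-5,S); sL=18/41, sR=90/197; mL=9/41, mR=-144/8077; mL+mR=1629/8077 → advance +1; mR−mL=-1917/8077 → turn -1·90°
n=1: pose=(0,-6,W); sL=45/98, sR=5/8; mL=45/196, mR=-65/392; mL+mR=25/392 → advance +1; mR−mL=-155/392 → turn -1·90°
n=2: pose=(-1,-6,N); sL=90/121, sR=18/25; mL=45/121, mR=72/3025; mL+mR=1197/3025 → advance +1; mR−mL=-1053/3025 → turn -1·90°
n=3: pose=(-1,-5,E); sL=9/13, sR=45/89; mL=9/26, mR=216/1157; mL+mR=1233/2314 → advance +1; mR−mL=-369/2314 → turn -1·90°
n=4: pose=(0,-5,S); sL=18/41, sR=90/197; mL=9/41, mR=-144/8077; mL+mR=1629/8077 → advance +1; mR−mL=-1917/8077 → turn -1·90°
n=5: pose=(0,-6,W); sL=45/98, sR=5/8; mL=45/196, mR=-65/392; mL+mR=25/392 → advance +1; mR−mL=-155/392 → turn -1·90°

0 18/41 90/197 9/41 -144/8077 0 -5 S
1 45/98 5/8 45/196 -65/392 0 -6 W
2 90/121 18/25 45/121 72/3025 -1 -6 N
3 9/13 45/89 9/26 216/1157 -1 -5 E
4 18/41 90/197 9/41 -144/8077 0 -5 S
5 45/98 5/8 45/196 -65/392 0 -6 W
final -1 -6 N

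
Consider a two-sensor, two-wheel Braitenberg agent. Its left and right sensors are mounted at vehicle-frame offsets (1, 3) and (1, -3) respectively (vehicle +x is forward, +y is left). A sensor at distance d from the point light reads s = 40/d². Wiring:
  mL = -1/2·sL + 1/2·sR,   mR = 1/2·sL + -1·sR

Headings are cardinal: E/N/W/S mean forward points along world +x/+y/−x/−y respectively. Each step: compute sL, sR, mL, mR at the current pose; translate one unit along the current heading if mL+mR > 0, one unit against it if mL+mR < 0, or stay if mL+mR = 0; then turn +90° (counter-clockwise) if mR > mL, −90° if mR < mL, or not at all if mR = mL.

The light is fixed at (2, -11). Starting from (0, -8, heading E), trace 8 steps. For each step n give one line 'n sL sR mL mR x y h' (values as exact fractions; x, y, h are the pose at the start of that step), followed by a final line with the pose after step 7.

n=0: pose=(0,-8,E); sL=40/37, sR=40; mL=720/37, mR=-1460/37; mL+mR=-20 → advance -1; mR−mL=-2180/37 → turn -1·90°
n=1: pose=(-1,-8,S); sL=10, sR=1; mL=-9/2, mR=4; mL+mR=-1/2 → advance -1; mR−mL=17/2 → turn +1·90°
n=2: pose=(-1,-7,E); sL=40/53, sR=8; mL=192/53, mR=-404/53; mL+mR=-4 → advance -1; mR−mL=-596/53 → turn -1·90°
n=3: pose=(-2,-7,S); sL=4, sR=20/29; mL=-48/29, mR=38/29; mL+mR=-10/29 → advance -1; mR−mL=86/29 → turn +1·90°
n=4: pose=(-2,-6,E); sL=40/73, sR=40/13; mL=1200/949, mR=-2660/949; mL+mR=-20/13 → advance -1; mR−mL=-3860/949 → turn -1·90°
n=5: pose=(-3,-6,S); sL=2, sR=1/2; mL=-3/4, mR=1/2; mL+mR=-1/4 → advance -1; mR−mL=5/4 → turn +1·90°
n=6: pose=(-3,-5,E); sL=40/97, sR=8/5; mL=288/485, mR=-676/485; mL+mR=-4/5 → advance -1; mR−mL=-964/485 → turn -1·90°
n=7: pose=(-4,-5,S); sL=20/17, sR=20/53; mL=-360/901, mR=190/901; mL+mR=-10/53 → advance -1; mR−mL=550/901 → turn +1·90°

0 40/37 40 720/37 -1460/37 0 -8 E
1 10 1 -9/2 4 -1 -8 S
2 40/53 8 192/53 -404/53 -1 -7 E
3 4 20/29 -48/29 38/29 -2 -7 S
4 40/73 40/13 1200/949 -2660/949 -2 -6 E
5 2 1/2 -3/4 1/2 -3 -6 S
6 40/97 8/5 288/485 -676/485 -3 -5 E
7 20/17 20/53 -360/901 190/901 -4 -5 S
final -4 -4 E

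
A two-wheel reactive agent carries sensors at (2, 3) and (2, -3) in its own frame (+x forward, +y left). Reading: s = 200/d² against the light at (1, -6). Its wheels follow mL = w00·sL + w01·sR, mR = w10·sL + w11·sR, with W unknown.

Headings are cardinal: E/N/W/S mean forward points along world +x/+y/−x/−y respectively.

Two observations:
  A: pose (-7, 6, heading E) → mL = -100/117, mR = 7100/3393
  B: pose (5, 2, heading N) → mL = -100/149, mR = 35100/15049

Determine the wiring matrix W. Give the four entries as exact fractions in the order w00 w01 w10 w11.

obs A: pose=(-7,6,E) → sL=200/261, sR=200/117, mL=-100/117, mR=7100/3393
obs B: pose=(5,2,N) → sL=200/101, sR=200/149, mL=-100/149, mR=35100/15049
sensor matrix S = [[200/261, 200/117], [200/101, 200/149]]; det S = -120320000/51061257
solve [mL_A; mL_B] = S·[w00; w01] and [mR_A; mR_B] = S·[w10; w11]:
  w00 = 0, w01 = -1/2, w10 = 1/2, w11 = 1

0 -1/2 1/2 1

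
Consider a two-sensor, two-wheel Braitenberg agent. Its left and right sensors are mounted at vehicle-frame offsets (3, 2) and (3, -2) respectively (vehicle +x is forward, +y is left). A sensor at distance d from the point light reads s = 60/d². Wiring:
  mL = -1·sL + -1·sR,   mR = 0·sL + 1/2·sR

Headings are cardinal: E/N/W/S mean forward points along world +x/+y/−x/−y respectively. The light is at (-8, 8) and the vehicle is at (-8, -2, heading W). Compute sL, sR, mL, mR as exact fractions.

20/51 60/73 -4520/3723 30/73

left sensor world pos  = (-11, -4); dL² = 153
right sensor world pos = (-11, 0); dR² = 73
sL = 60/153 = 20/51
sR = 60/73 = 60/73
mL = -1·sL + -1·sR = -4520/3723
mR = 0·sL + 1/2·sR = 30/73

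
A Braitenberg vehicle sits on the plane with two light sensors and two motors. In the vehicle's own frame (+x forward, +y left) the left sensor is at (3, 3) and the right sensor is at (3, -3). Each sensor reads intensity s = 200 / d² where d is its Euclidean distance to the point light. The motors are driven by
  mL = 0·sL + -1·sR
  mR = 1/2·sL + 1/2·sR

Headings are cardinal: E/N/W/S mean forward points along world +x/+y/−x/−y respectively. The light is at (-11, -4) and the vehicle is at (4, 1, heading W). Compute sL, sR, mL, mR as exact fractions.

left sensor world pos  = (1, -2); dL² = 148
right sensor world pos = (1, 4); dR² = 208
sL = 200/148 = 50/37
sR = 200/208 = 25/26
mL = 0·sL + -1·sR = -25/26
mR = 1/2·sL + 1/2·sR = 2225/1924

50/37 25/26 -25/26 2225/1924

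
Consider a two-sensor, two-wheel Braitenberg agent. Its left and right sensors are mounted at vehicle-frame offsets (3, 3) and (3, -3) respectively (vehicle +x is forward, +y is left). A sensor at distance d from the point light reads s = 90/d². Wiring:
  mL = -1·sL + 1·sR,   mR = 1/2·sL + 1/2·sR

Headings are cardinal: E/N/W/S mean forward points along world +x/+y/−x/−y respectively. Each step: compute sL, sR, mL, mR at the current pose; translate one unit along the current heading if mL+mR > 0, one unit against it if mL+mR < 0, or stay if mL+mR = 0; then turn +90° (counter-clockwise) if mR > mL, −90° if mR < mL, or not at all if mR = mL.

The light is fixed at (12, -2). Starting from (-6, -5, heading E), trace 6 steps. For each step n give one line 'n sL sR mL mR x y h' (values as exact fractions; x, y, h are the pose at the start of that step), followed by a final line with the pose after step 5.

n=0: pose=(-6,-5,E); sL=2/5, sR=10/29; mL=-8/145, mR=54/145; mL+mR=46/145 → advance +1; mR−mL=62/145 → turn +1·90°
n=1: pose=(-5,-5,N); sL=9/40, sR=45/98; mL=459/1960, mR=1341/3920; mL+mR=2259/3920 → advance +1; mR−mL=423/3920 → turn +1·90°
n=2: pose=(-5,-4,W); sL=18/85, sR=90/401; mL=432/34085, mR=7434/34085; mL+mR=7866/34085 → advance +1; mR−mL=7002/34085 → turn +1·90°
n=3: pose=(-6,-4,S); sL=9/25, sR=45/233; mL=-972/5825, mR=1611/5825; mL+mR=639/5825 → advance +1; mR−mL=2583/5825 → turn +1·90°
n=4: pose=(-6,-5,E); sL=2/5, sR=10/29; mL=-8/145, mR=54/145; mL+mR=46/145 → advance +1; mR−mL=62/145 → turn +1·90°
n=5: pose=(-5,-5,N); sL=9/40, sR=45/98; mL=459/1960, mR=1341/3920; mL+mR=2259/3920 → advance +1; mR−mL=423/3920 → turn +1·90°

0 2/5 10/29 -8/145 54/145 -6 -5 E
1 9/40 45/98 459/1960 1341/3920 -5 -5 N
2 18/85 90/401 432/34085 7434/34085 -5 -4 W
3 9/25 45/233 -972/5825 1611/5825 -6 -4 S
4 2/5 10/29 -8/145 54/145 -6 -5 E
5 9/40 45/98 459/1960 1341/3920 -5 -5 N
final -5 -4 W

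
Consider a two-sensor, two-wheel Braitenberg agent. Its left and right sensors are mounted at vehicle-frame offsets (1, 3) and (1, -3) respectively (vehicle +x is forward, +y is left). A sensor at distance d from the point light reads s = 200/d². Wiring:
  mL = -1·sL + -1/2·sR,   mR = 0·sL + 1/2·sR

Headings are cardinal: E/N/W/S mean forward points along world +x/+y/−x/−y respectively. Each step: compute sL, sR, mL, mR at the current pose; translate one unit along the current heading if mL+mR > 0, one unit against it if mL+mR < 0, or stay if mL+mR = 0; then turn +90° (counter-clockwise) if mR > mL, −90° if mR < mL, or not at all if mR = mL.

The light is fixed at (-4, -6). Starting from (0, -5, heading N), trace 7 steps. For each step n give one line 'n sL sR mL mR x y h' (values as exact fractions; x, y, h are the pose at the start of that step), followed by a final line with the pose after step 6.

n=0: pose=(0,-5,N); sL=40, sR=200/53; mL=-2220/53, mR=100/53; mL+mR=-40 → advance -1; mR−mL=2320/53 → turn +1·90°
n=1: pose=(0,-6,W); sL=100/9, sR=100/9; mL=-50/3, mR=50/9; mL+mR=-100/9 → advance -1; mR−mL=200/9 → turn +1·90°
n=2: pose=(1,-6,S); sL=40/13, sR=40; mL=-300/13, mR=20; mL+mR=-40/13 → advance -1; mR−mL=560/13 → turn +1·90°
n=3: pose=(1,-5,E); sL=50/13, sR=5; mL=-165/26, mR=5/2; mL+mR=-50/13 → advance -1; mR−mL=115/13 → turn +1·90°
n=4: pose=(0,-5,N); sL=40, sR=200/53; mL=-2220/53, mR=100/53; mL+mR=-40 → advance -1; mR−mL=2320/53 → turn +1·90°
n=5: pose=(0,-6,W); sL=100/9, sR=100/9; mL=-50/3, mR=50/9; mL+mR=-100/9 → advance -1; mR−mL=200/9 → turn +1·90°
n=6: pose=(1,-6,S); sL=40/13, sR=40; mL=-300/13, mR=20; mL+mR=-40/13 → advance -1; mR−mL=560/13 → turn +1·90°

0 40 200/53 -2220/53 100/53 0 -5 N
1 100/9 100/9 -50/3 50/9 0 -6 W
2 40/13 40 -300/13 20 1 -6 S
3 50/13 5 -165/26 5/2 1 -5 E
4 40 200/53 -2220/53 100/53 0 -5 N
5 100/9 100/9 -50/3 50/9 0 -6 W
6 40/13 40 -300/13 20 1 -6 S
final 1 -5 E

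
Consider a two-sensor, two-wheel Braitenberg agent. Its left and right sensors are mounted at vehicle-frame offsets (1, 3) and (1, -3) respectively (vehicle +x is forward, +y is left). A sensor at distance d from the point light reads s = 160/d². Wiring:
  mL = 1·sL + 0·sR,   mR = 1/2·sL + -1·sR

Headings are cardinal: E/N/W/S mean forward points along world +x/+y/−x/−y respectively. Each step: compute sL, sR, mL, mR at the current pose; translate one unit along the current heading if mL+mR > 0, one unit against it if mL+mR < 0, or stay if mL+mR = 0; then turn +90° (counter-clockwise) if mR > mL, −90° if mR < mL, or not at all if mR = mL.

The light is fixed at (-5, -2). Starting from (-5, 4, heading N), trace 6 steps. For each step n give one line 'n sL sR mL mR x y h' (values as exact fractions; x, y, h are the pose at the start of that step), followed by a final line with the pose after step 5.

n=0: pose=(-5,4,N); sL=80/29, sR=80/29; mL=80/29, mR=-40/29; mL+mR=40/29 → advance +1; mR−mL=-120/29 → turn -1·90°
n=1: pose=(-5,5,E); sL=160/101, sR=160/17; mL=160/101, mR=-14800/1717; mL+mR=-12080/1717 → advance -1; mR−mL=-17520/1717 → turn -1·90°
n=2: pose=(-6,5,S); sL=4, sR=40/13; mL=4, mR=-14/13; mL+mR=38/13 → advance +1; mR−mL=-66/13 → turn -1·90°
n=3: pose=(-6,4,W); sL=160/13, sR=32/17; mL=160/13, mR=944/221; mL+mR=3664/221 → advance +1; mR−mL=-1776/221 → turn -1·90°
n=4: pose=(-7,4,N); sL=80/37, sR=16/5; mL=80/37, mR=-392/185; mL+mR=8/185 → advance +1; mR−mL=-792/185 → turn -1·90°
n=5: pose=(-7,5,E); sL=160/101, sR=160/17; mL=160/101, mR=-14800/1717; mL+mR=-12080/1717 → advance -1; mR−mL=-17520/1717 → turn -1·90°

0 80/29 80/29 80/29 -40/29 -5 4 N
1 160/101 160/17 160/101 -14800/1717 -5 5 E
2 4 40/13 4 -14/13 -6 5 S
3 160/13 32/17 160/13 944/221 -6 4 W
4 80/37 16/5 80/37 -392/185 -7 4 N
5 160/101 160/17 160/101 -14800/1717 -7 5 E
final -8 5 S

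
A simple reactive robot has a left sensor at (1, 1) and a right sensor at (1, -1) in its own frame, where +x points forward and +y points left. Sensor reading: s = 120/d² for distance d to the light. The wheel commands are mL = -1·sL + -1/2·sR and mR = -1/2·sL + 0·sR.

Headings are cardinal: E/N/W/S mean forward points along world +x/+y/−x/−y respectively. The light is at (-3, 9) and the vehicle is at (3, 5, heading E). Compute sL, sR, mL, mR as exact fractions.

60/29 60/37 -3090/1073 -30/29

left sensor world pos  = (4, 6); dL² = 58
right sensor world pos = (4, 4); dR² = 74
sL = 120/58 = 60/29
sR = 120/74 = 60/37
mL = -1·sL + -1/2·sR = -3090/1073
mR = -1/2·sL + 0·sR = -30/29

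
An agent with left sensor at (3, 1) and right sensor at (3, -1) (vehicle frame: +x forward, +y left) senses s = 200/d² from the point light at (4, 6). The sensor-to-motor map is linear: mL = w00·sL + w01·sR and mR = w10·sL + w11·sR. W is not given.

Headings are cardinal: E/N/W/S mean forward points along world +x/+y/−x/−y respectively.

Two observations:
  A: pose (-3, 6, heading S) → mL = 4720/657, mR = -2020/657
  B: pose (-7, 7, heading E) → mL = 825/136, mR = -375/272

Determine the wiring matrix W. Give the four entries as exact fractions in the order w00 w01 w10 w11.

1 1 -1 1/2

obs A: pose=(-3,6,S) → sL=40/9, sR=200/73, mL=4720/657, mR=-2020/657
obs B: pose=(-7,7,E) → sL=50/17, sR=25/8, mL=825/136, mR=-375/272
sensor matrix S = [[40/9, 200/73], [50/17, 25/8]]; det S = 65125/11169
solve [mL_A; mL_B] = S·[w00; w01] and [mR_A; mR_B] = S·[w10; w11]:
  w00 = 1, w01 = 1, w10 = -1, w11 = 1/2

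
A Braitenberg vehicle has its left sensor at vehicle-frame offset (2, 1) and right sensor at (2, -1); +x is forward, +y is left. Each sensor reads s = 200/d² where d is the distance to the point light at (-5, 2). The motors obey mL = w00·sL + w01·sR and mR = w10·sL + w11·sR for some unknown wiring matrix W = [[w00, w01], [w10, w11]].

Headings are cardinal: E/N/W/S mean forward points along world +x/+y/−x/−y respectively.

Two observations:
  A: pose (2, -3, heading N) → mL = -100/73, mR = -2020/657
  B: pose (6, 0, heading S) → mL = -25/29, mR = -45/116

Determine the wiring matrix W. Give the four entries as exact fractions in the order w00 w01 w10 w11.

obs A: pose=(2,-3,N) → sL=40/9, sR=200/73, mL=-100/73, mR=-2020/657
obs B: pose=(6,0,S) → sL=5/4, sR=50/29, mL=-25/29, mR=-45/116
sensor matrix S = [[40/9, 200/73], [5/4, 50/29]]; det S = 80750/19053
solve [mL_A; mL_B] = S·[w00; w01] and [mR_A; mR_B] = S·[w10; w11]:
  w00 = 0, w01 = -1/2, w10 = -1, w11 = 1/2

0 -1/2 -1 1/2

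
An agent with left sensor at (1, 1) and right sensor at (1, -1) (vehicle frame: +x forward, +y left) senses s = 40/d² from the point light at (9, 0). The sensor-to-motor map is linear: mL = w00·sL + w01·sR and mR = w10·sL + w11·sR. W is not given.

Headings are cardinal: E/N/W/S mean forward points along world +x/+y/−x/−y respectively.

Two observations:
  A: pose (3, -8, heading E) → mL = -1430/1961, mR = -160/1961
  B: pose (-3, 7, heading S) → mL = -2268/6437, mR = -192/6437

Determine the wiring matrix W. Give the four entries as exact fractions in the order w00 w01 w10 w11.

obs A: pose=(3,-8,E) → sL=20/37, sR=20/53, mL=-1430/1961, mR=-160/1961
obs B: pose=(-3,7,S) → sL=40/157, sR=8/41, mL=-2268/6437, mR=-192/6437
sensor matrix S = [[20/37, 20/53], [40/157, 8/41]]; det S = 117760/12622957
solve [mL_A; mL_B] = S·[w00; w01] and [mR_A; mR_B] = S·[w10; w11]:
  w00 = -1, w01 = -1/2, w10 = -1/2, w11 = 1/2

-1 -1/2 -1/2 1/2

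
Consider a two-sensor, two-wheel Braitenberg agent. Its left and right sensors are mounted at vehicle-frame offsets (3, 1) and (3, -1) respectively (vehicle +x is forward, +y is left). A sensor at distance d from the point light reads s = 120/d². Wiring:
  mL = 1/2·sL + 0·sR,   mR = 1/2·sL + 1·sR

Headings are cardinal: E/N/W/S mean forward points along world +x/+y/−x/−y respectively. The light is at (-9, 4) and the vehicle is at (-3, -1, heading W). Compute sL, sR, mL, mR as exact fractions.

left sensor world pos  = (-6, -2); dL² = 45
right sensor world pos = (-6, 0); dR² = 25
sL = 120/45 = 8/3
sR = 120/25 = 24/5
mL = 1/2·sL + 0·sR = 4/3
mR = 1/2·sL + 1·sR = 92/15

8/3 24/5 4/3 92/15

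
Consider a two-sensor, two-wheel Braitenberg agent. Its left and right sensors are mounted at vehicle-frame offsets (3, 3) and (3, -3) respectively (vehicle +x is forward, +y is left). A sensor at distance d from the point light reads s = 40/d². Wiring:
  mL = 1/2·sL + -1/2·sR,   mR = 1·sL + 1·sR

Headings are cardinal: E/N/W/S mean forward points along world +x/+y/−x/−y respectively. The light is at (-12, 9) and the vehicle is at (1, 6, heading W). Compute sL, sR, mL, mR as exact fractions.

5/17 2/5 -9/170 59/85

left sensor world pos  = (-2, 3); dL² = 136
right sensor world pos = (-2, 9); dR² = 100
sL = 40/136 = 5/17
sR = 40/100 = 2/5
mL = 1/2·sL + -1/2·sR = -9/170
mR = 1·sL + 1·sR = 59/85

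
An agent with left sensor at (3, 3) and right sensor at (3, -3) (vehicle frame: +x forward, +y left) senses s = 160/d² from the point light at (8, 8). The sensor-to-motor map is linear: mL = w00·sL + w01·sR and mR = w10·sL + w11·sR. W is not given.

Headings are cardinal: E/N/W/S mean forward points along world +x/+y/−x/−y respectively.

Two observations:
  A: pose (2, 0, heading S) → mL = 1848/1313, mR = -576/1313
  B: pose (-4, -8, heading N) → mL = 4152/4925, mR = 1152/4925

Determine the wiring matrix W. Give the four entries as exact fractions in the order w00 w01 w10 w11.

1/2 1 -1 1

obs A: pose=(2,0,S) → sL=16/13, sR=80/101, mL=1848/1313, mR=-576/1313
obs B: pose=(-4,-8,N) → sL=80/197, sR=16/25, mL=4152/4925, mR=1152/4925
sensor matrix S = [[16/13, 80/101], [80/197, 16/25]]; det S = 3013632/6466525
solve [mL_A; mL_B] = S·[w00; w01] and [mR_A; mR_B] = S·[w10; w11]:
  w00 = 1/2, w01 = 1, w10 = -1, w11 = 1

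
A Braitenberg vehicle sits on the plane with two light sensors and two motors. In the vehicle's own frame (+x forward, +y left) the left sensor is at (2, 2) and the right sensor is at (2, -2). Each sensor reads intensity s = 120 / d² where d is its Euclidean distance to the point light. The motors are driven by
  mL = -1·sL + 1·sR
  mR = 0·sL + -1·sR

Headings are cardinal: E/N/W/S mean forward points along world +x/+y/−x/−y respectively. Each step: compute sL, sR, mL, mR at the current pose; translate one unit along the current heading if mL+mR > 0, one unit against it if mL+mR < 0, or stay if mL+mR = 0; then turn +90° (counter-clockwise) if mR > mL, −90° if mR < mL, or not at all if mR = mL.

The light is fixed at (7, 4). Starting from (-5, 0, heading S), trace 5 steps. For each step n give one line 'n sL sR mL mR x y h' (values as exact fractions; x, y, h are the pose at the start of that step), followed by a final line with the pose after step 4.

n=0: pose=(-5,0,S); sL=15/17, sR=15/29; mL=-180/493, mR=-15/29; mL+mR=-15/17 → advance -1; mR−mL=-75/493 → turn -1·90°
n=1: pose=(-5,1,W); sL=120/221, sR=120/197; mL=2880/43537, mR=-120/197; mL+mR=-120/221 → advance -1; mR−mL=-29400/43537 → turn -1·90°
n=2: pose=(-4,1,N); sL=12/17, sR=60/41; mL=528/697, mR=-60/41; mL+mR=-12/17 → advance -1; mR−mL=-1548/697 → turn -1·90°
n=3: pose=(-4,0,E); sL=24/17, sR=40/39; mL=-256/663, mR=-40/39; mL+mR=-24/17 → advance -1; mR−mL=-424/663 → turn -1·90°
n=4: pose=(-5,0,S); sL=15/17, sR=15/29; mL=-180/493, mR=-15/29; mL+mR=-15/17 → advance -1; mR−mL=-75/493 → turn -1·90°

0 15/17 15/29 -180/493 -15/29 -5 0 S
1 120/221 120/197 2880/43537 -120/197 -5 1 W
2 12/17 60/41 528/697 -60/41 -4 1 N
3 24/17 40/39 -256/663 -40/39 -4 0 E
4 15/17 15/29 -180/493 -15/29 -5 0 S
final -5 1 W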